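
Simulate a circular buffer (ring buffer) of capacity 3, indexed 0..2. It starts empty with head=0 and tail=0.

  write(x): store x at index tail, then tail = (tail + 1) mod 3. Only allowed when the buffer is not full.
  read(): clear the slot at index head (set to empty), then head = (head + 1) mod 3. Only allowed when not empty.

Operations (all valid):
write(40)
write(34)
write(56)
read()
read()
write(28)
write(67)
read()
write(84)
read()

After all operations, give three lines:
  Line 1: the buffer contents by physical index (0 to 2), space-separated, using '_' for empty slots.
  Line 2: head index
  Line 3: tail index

write(40): buf=[40 _ _], head=0, tail=1, size=1
write(34): buf=[40 34 _], head=0, tail=2, size=2
write(56): buf=[40 34 56], head=0, tail=0, size=3
read(): buf=[_ 34 56], head=1, tail=0, size=2
read(): buf=[_ _ 56], head=2, tail=0, size=1
write(28): buf=[28 _ 56], head=2, tail=1, size=2
write(67): buf=[28 67 56], head=2, tail=2, size=3
read(): buf=[28 67 _], head=0, tail=2, size=2
write(84): buf=[28 67 84], head=0, tail=0, size=3
read(): buf=[_ 67 84], head=1, tail=0, size=2

Answer: _ 67 84
1
0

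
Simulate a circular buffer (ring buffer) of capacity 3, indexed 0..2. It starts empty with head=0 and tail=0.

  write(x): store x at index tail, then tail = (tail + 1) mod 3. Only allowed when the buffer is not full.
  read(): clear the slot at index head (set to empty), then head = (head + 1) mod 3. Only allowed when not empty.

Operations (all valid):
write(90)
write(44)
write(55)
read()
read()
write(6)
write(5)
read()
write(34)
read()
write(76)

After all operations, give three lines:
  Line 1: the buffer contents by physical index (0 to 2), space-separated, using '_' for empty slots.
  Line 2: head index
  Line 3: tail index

Answer: 76 5 34
1
1

Derivation:
write(90): buf=[90 _ _], head=0, tail=1, size=1
write(44): buf=[90 44 _], head=0, tail=2, size=2
write(55): buf=[90 44 55], head=0, tail=0, size=3
read(): buf=[_ 44 55], head=1, tail=0, size=2
read(): buf=[_ _ 55], head=2, tail=0, size=1
write(6): buf=[6 _ 55], head=2, tail=1, size=2
write(5): buf=[6 5 55], head=2, tail=2, size=3
read(): buf=[6 5 _], head=0, tail=2, size=2
write(34): buf=[6 5 34], head=0, tail=0, size=3
read(): buf=[_ 5 34], head=1, tail=0, size=2
write(76): buf=[76 5 34], head=1, tail=1, size=3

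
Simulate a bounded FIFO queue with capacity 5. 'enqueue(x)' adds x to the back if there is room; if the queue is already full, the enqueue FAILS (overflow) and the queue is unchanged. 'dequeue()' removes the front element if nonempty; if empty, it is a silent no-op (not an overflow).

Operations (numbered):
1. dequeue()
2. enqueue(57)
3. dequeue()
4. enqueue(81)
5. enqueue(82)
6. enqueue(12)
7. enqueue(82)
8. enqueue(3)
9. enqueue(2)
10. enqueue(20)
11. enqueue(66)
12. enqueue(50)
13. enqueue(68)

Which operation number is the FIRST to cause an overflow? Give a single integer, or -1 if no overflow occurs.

1. dequeue(): empty, no-op, size=0
2. enqueue(57): size=1
3. dequeue(): size=0
4. enqueue(81): size=1
5. enqueue(82): size=2
6. enqueue(12): size=3
7. enqueue(82): size=4
8. enqueue(3): size=5
9. enqueue(2): size=5=cap → OVERFLOW (fail)
10. enqueue(20): size=5=cap → OVERFLOW (fail)
11. enqueue(66): size=5=cap → OVERFLOW (fail)
12. enqueue(50): size=5=cap → OVERFLOW (fail)
13. enqueue(68): size=5=cap → OVERFLOW (fail)

Answer: 9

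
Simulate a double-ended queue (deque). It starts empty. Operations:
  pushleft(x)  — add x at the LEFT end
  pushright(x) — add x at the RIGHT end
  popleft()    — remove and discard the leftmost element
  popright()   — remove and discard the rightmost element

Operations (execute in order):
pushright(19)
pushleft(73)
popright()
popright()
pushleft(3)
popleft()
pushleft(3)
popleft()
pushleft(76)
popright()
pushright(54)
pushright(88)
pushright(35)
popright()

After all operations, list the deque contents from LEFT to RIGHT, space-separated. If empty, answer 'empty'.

Answer: 54 88

Derivation:
pushright(19): [19]
pushleft(73): [73, 19]
popright(): [73]
popright(): []
pushleft(3): [3]
popleft(): []
pushleft(3): [3]
popleft(): []
pushleft(76): [76]
popright(): []
pushright(54): [54]
pushright(88): [54, 88]
pushright(35): [54, 88, 35]
popright(): [54, 88]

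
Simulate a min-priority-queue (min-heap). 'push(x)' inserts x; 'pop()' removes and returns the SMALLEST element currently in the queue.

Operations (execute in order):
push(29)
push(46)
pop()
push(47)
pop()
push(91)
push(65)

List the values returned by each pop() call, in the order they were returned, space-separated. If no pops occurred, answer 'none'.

Answer: 29 46

Derivation:
push(29): heap contents = [29]
push(46): heap contents = [29, 46]
pop() → 29: heap contents = [46]
push(47): heap contents = [46, 47]
pop() → 46: heap contents = [47]
push(91): heap contents = [47, 91]
push(65): heap contents = [47, 65, 91]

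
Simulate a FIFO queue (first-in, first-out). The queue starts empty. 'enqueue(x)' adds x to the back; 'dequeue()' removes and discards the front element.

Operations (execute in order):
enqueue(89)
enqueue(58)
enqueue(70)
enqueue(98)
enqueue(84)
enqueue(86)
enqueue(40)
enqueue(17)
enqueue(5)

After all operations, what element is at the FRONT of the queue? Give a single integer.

Answer: 89

Derivation:
enqueue(89): queue = [89]
enqueue(58): queue = [89, 58]
enqueue(70): queue = [89, 58, 70]
enqueue(98): queue = [89, 58, 70, 98]
enqueue(84): queue = [89, 58, 70, 98, 84]
enqueue(86): queue = [89, 58, 70, 98, 84, 86]
enqueue(40): queue = [89, 58, 70, 98, 84, 86, 40]
enqueue(17): queue = [89, 58, 70, 98, 84, 86, 40, 17]
enqueue(5): queue = [89, 58, 70, 98, 84, 86, 40, 17, 5]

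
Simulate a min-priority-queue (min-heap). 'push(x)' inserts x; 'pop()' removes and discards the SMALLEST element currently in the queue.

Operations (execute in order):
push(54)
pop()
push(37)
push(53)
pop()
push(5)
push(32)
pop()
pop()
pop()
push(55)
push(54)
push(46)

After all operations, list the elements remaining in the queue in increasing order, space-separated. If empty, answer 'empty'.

push(54): heap contents = [54]
pop() → 54: heap contents = []
push(37): heap contents = [37]
push(53): heap contents = [37, 53]
pop() → 37: heap contents = [53]
push(5): heap contents = [5, 53]
push(32): heap contents = [5, 32, 53]
pop() → 5: heap contents = [32, 53]
pop() → 32: heap contents = [53]
pop() → 53: heap contents = []
push(55): heap contents = [55]
push(54): heap contents = [54, 55]
push(46): heap contents = [46, 54, 55]

Answer: 46 54 55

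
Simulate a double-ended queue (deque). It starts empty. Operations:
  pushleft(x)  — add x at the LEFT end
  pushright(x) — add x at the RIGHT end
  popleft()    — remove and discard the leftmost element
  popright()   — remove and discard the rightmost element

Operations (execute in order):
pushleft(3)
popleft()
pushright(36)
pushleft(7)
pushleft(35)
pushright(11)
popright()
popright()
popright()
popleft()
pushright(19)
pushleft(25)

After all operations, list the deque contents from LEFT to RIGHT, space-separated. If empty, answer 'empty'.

Answer: 25 19

Derivation:
pushleft(3): [3]
popleft(): []
pushright(36): [36]
pushleft(7): [7, 36]
pushleft(35): [35, 7, 36]
pushright(11): [35, 7, 36, 11]
popright(): [35, 7, 36]
popright(): [35, 7]
popright(): [35]
popleft(): []
pushright(19): [19]
pushleft(25): [25, 19]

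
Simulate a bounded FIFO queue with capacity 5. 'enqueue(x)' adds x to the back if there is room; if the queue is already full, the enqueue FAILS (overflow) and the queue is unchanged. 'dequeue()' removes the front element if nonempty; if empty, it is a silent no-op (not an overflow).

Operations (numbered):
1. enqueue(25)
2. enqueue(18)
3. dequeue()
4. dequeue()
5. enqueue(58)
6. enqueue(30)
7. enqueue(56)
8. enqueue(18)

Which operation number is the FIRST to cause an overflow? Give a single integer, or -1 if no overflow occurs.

Answer: -1

Derivation:
1. enqueue(25): size=1
2. enqueue(18): size=2
3. dequeue(): size=1
4. dequeue(): size=0
5. enqueue(58): size=1
6. enqueue(30): size=2
7. enqueue(56): size=3
8. enqueue(18): size=4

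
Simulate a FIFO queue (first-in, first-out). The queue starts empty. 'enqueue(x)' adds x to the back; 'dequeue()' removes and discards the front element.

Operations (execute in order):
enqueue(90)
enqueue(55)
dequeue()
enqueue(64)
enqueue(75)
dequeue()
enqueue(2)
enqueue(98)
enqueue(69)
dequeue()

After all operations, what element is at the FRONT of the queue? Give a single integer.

enqueue(90): queue = [90]
enqueue(55): queue = [90, 55]
dequeue(): queue = [55]
enqueue(64): queue = [55, 64]
enqueue(75): queue = [55, 64, 75]
dequeue(): queue = [64, 75]
enqueue(2): queue = [64, 75, 2]
enqueue(98): queue = [64, 75, 2, 98]
enqueue(69): queue = [64, 75, 2, 98, 69]
dequeue(): queue = [75, 2, 98, 69]

Answer: 75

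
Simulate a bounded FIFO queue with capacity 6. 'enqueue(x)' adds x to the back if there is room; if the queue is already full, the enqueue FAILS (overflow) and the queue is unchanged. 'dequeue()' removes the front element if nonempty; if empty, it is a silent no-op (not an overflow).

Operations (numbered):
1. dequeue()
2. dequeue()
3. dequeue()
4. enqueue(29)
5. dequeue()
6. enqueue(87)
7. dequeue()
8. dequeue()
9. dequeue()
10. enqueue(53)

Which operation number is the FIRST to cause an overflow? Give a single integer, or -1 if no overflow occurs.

Answer: -1

Derivation:
1. dequeue(): empty, no-op, size=0
2. dequeue(): empty, no-op, size=0
3. dequeue(): empty, no-op, size=0
4. enqueue(29): size=1
5. dequeue(): size=0
6. enqueue(87): size=1
7. dequeue(): size=0
8. dequeue(): empty, no-op, size=0
9. dequeue(): empty, no-op, size=0
10. enqueue(53): size=1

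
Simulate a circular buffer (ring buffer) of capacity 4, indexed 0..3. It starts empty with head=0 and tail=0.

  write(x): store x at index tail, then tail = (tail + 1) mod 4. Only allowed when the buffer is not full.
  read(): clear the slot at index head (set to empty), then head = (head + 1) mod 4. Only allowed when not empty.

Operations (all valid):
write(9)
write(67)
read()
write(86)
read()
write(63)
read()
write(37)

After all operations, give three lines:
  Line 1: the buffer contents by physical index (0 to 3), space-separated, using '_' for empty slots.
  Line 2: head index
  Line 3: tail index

Answer: 37 _ _ 63
3
1

Derivation:
write(9): buf=[9 _ _ _], head=0, tail=1, size=1
write(67): buf=[9 67 _ _], head=0, tail=2, size=2
read(): buf=[_ 67 _ _], head=1, tail=2, size=1
write(86): buf=[_ 67 86 _], head=1, tail=3, size=2
read(): buf=[_ _ 86 _], head=2, tail=3, size=1
write(63): buf=[_ _ 86 63], head=2, tail=0, size=2
read(): buf=[_ _ _ 63], head=3, tail=0, size=1
write(37): buf=[37 _ _ 63], head=3, tail=1, size=2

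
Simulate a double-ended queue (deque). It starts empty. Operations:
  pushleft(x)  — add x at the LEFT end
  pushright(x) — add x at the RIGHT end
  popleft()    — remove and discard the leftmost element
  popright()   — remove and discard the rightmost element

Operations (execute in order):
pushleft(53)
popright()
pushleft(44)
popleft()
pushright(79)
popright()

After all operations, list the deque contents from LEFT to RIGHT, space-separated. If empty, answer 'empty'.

Answer: empty

Derivation:
pushleft(53): [53]
popright(): []
pushleft(44): [44]
popleft(): []
pushright(79): [79]
popright(): []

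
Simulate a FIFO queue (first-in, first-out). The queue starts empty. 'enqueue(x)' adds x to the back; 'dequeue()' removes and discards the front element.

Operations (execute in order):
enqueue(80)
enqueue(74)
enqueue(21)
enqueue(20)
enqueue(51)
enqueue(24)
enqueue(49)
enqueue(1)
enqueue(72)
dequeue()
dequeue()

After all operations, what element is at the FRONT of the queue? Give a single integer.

Answer: 21

Derivation:
enqueue(80): queue = [80]
enqueue(74): queue = [80, 74]
enqueue(21): queue = [80, 74, 21]
enqueue(20): queue = [80, 74, 21, 20]
enqueue(51): queue = [80, 74, 21, 20, 51]
enqueue(24): queue = [80, 74, 21, 20, 51, 24]
enqueue(49): queue = [80, 74, 21, 20, 51, 24, 49]
enqueue(1): queue = [80, 74, 21, 20, 51, 24, 49, 1]
enqueue(72): queue = [80, 74, 21, 20, 51, 24, 49, 1, 72]
dequeue(): queue = [74, 21, 20, 51, 24, 49, 1, 72]
dequeue(): queue = [21, 20, 51, 24, 49, 1, 72]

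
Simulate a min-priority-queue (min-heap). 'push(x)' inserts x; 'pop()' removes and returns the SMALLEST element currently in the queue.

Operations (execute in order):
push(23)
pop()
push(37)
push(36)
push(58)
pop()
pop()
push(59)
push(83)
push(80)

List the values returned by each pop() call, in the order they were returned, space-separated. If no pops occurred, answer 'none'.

Answer: 23 36 37

Derivation:
push(23): heap contents = [23]
pop() → 23: heap contents = []
push(37): heap contents = [37]
push(36): heap contents = [36, 37]
push(58): heap contents = [36, 37, 58]
pop() → 36: heap contents = [37, 58]
pop() → 37: heap contents = [58]
push(59): heap contents = [58, 59]
push(83): heap contents = [58, 59, 83]
push(80): heap contents = [58, 59, 80, 83]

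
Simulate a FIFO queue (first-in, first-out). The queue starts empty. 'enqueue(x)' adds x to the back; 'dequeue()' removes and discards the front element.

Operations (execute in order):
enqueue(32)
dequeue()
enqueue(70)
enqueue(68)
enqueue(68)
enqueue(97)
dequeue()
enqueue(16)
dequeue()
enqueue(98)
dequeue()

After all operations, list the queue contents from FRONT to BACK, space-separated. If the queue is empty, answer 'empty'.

enqueue(32): [32]
dequeue(): []
enqueue(70): [70]
enqueue(68): [70, 68]
enqueue(68): [70, 68, 68]
enqueue(97): [70, 68, 68, 97]
dequeue(): [68, 68, 97]
enqueue(16): [68, 68, 97, 16]
dequeue(): [68, 97, 16]
enqueue(98): [68, 97, 16, 98]
dequeue(): [97, 16, 98]

Answer: 97 16 98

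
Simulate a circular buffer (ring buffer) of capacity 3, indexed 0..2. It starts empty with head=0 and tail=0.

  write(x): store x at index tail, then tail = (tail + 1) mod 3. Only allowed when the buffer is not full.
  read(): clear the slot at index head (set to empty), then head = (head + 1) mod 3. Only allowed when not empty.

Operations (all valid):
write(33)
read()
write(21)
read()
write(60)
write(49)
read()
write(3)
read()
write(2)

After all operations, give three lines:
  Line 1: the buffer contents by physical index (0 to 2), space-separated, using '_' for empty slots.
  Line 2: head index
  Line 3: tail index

write(33): buf=[33 _ _], head=0, tail=1, size=1
read(): buf=[_ _ _], head=1, tail=1, size=0
write(21): buf=[_ 21 _], head=1, tail=2, size=1
read(): buf=[_ _ _], head=2, tail=2, size=0
write(60): buf=[_ _ 60], head=2, tail=0, size=1
write(49): buf=[49 _ 60], head=2, tail=1, size=2
read(): buf=[49 _ _], head=0, tail=1, size=1
write(3): buf=[49 3 _], head=0, tail=2, size=2
read(): buf=[_ 3 _], head=1, tail=2, size=1
write(2): buf=[_ 3 2], head=1, tail=0, size=2

Answer: _ 3 2
1
0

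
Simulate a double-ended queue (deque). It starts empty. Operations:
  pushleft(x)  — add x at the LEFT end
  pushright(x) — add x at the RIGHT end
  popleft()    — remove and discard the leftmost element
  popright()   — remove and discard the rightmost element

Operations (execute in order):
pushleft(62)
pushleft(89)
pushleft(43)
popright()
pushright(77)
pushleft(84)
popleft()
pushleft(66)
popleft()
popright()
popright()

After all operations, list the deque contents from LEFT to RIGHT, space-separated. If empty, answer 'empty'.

Answer: 43

Derivation:
pushleft(62): [62]
pushleft(89): [89, 62]
pushleft(43): [43, 89, 62]
popright(): [43, 89]
pushright(77): [43, 89, 77]
pushleft(84): [84, 43, 89, 77]
popleft(): [43, 89, 77]
pushleft(66): [66, 43, 89, 77]
popleft(): [43, 89, 77]
popright(): [43, 89]
popright(): [43]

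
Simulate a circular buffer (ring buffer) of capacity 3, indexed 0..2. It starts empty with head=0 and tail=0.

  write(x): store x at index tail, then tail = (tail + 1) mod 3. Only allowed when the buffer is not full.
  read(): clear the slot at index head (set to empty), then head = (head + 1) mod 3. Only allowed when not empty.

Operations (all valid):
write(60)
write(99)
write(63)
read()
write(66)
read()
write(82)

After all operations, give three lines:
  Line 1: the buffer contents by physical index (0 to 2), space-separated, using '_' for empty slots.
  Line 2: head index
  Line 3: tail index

write(60): buf=[60 _ _], head=0, tail=1, size=1
write(99): buf=[60 99 _], head=0, tail=2, size=2
write(63): buf=[60 99 63], head=0, tail=0, size=3
read(): buf=[_ 99 63], head=1, tail=0, size=2
write(66): buf=[66 99 63], head=1, tail=1, size=3
read(): buf=[66 _ 63], head=2, tail=1, size=2
write(82): buf=[66 82 63], head=2, tail=2, size=3

Answer: 66 82 63
2
2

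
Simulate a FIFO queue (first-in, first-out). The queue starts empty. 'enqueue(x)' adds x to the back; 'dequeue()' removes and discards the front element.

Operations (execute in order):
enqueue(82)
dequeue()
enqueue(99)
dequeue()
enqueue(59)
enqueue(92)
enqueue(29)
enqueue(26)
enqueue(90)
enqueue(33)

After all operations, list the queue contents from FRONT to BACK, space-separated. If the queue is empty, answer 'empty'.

Answer: 59 92 29 26 90 33

Derivation:
enqueue(82): [82]
dequeue(): []
enqueue(99): [99]
dequeue(): []
enqueue(59): [59]
enqueue(92): [59, 92]
enqueue(29): [59, 92, 29]
enqueue(26): [59, 92, 29, 26]
enqueue(90): [59, 92, 29, 26, 90]
enqueue(33): [59, 92, 29, 26, 90, 33]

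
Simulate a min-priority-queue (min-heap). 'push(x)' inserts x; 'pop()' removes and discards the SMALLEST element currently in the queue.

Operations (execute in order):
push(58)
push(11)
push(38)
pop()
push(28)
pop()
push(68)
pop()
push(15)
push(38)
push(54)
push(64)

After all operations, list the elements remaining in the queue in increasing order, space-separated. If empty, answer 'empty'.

push(58): heap contents = [58]
push(11): heap contents = [11, 58]
push(38): heap contents = [11, 38, 58]
pop() → 11: heap contents = [38, 58]
push(28): heap contents = [28, 38, 58]
pop() → 28: heap contents = [38, 58]
push(68): heap contents = [38, 58, 68]
pop() → 38: heap contents = [58, 68]
push(15): heap contents = [15, 58, 68]
push(38): heap contents = [15, 38, 58, 68]
push(54): heap contents = [15, 38, 54, 58, 68]
push(64): heap contents = [15, 38, 54, 58, 64, 68]

Answer: 15 38 54 58 64 68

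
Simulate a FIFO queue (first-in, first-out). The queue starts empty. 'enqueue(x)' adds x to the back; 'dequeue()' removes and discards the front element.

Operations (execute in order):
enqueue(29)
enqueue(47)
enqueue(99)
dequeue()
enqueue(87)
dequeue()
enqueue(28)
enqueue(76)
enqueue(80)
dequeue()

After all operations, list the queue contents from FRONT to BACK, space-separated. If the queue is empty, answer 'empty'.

enqueue(29): [29]
enqueue(47): [29, 47]
enqueue(99): [29, 47, 99]
dequeue(): [47, 99]
enqueue(87): [47, 99, 87]
dequeue(): [99, 87]
enqueue(28): [99, 87, 28]
enqueue(76): [99, 87, 28, 76]
enqueue(80): [99, 87, 28, 76, 80]
dequeue(): [87, 28, 76, 80]

Answer: 87 28 76 80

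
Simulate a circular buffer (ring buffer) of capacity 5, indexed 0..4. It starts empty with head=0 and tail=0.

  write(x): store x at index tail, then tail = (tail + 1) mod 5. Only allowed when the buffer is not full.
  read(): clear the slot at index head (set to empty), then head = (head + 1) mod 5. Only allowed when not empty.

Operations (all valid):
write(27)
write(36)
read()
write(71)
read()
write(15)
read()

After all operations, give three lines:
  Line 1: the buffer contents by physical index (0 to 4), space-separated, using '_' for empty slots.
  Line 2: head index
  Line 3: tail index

Answer: _ _ _ 15 _
3
4

Derivation:
write(27): buf=[27 _ _ _ _], head=0, tail=1, size=1
write(36): buf=[27 36 _ _ _], head=0, tail=2, size=2
read(): buf=[_ 36 _ _ _], head=1, tail=2, size=1
write(71): buf=[_ 36 71 _ _], head=1, tail=3, size=2
read(): buf=[_ _ 71 _ _], head=2, tail=3, size=1
write(15): buf=[_ _ 71 15 _], head=2, tail=4, size=2
read(): buf=[_ _ _ 15 _], head=3, tail=4, size=1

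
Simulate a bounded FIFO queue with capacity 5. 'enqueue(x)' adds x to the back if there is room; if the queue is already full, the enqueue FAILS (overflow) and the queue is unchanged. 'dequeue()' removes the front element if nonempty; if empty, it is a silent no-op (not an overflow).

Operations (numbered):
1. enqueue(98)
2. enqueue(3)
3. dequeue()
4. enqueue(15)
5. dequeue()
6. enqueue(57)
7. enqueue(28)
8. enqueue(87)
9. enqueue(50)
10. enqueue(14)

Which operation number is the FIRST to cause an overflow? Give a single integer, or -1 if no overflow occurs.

1. enqueue(98): size=1
2. enqueue(3): size=2
3. dequeue(): size=1
4. enqueue(15): size=2
5. dequeue(): size=1
6. enqueue(57): size=2
7. enqueue(28): size=3
8. enqueue(87): size=4
9. enqueue(50): size=5
10. enqueue(14): size=5=cap → OVERFLOW (fail)

Answer: 10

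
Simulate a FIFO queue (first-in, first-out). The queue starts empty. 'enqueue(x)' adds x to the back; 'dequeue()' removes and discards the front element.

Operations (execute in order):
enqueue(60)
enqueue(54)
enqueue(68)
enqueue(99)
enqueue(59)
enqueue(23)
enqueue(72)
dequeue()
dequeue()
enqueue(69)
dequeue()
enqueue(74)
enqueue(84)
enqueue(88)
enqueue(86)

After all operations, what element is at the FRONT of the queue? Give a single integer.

enqueue(60): queue = [60]
enqueue(54): queue = [60, 54]
enqueue(68): queue = [60, 54, 68]
enqueue(99): queue = [60, 54, 68, 99]
enqueue(59): queue = [60, 54, 68, 99, 59]
enqueue(23): queue = [60, 54, 68, 99, 59, 23]
enqueue(72): queue = [60, 54, 68, 99, 59, 23, 72]
dequeue(): queue = [54, 68, 99, 59, 23, 72]
dequeue(): queue = [68, 99, 59, 23, 72]
enqueue(69): queue = [68, 99, 59, 23, 72, 69]
dequeue(): queue = [99, 59, 23, 72, 69]
enqueue(74): queue = [99, 59, 23, 72, 69, 74]
enqueue(84): queue = [99, 59, 23, 72, 69, 74, 84]
enqueue(88): queue = [99, 59, 23, 72, 69, 74, 84, 88]
enqueue(86): queue = [99, 59, 23, 72, 69, 74, 84, 88, 86]

Answer: 99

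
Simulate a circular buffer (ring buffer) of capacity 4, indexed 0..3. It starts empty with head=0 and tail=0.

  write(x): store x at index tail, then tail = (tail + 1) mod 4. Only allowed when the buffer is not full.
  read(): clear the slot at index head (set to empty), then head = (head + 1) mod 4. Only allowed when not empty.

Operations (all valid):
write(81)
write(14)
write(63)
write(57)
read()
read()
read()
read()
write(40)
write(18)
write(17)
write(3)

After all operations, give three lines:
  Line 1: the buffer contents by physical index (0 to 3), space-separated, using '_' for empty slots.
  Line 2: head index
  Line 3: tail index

Answer: 40 18 17 3
0
0

Derivation:
write(81): buf=[81 _ _ _], head=0, tail=1, size=1
write(14): buf=[81 14 _ _], head=0, tail=2, size=2
write(63): buf=[81 14 63 _], head=0, tail=3, size=3
write(57): buf=[81 14 63 57], head=0, tail=0, size=4
read(): buf=[_ 14 63 57], head=1, tail=0, size=3
read(): buf=[_ _ 63 57], head=2, tail=0, size=2
read(): buf=[_ _ _ 57], head=3, tail=0, size=1
read(): buf=[_ _ _ _], head=0, tail=0, size=0
write(40): buf=[40 _ _ _], head=0, tail=1, size=1
write(18): buf=[40 18 _ _], head=0, tail=2, size=2
write(17): buf=[40 18 17 _], head=0, tail=3, size=3
write(3): buf=[40 18 17 3], head=0, tail=0, size=4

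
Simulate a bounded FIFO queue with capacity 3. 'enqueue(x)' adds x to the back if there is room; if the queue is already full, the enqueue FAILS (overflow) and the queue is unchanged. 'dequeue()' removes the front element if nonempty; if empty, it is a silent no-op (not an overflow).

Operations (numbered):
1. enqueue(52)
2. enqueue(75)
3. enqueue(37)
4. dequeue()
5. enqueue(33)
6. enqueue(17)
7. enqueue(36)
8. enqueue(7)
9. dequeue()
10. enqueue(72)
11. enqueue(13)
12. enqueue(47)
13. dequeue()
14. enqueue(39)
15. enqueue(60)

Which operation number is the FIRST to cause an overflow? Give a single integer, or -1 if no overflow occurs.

1. enqueue(52): size=1
2. enqueue(75): size=2
3. enqueue(37): size=3
4. dequeue(): size=2
5. enqueue(33): size=3
6. enqueue(17): size=3=cap → OVERFLOW (fail)
7. enqueue(36): size=3=cap → OVERFLOW (fail)
8. enqueue(7): size=3=cap → OVERFLOW (fail)
9. dequeue(): size=2
10. enqueue(72): size=3
11. enqueue(13): size=3=cap → OVERFLOW (fail)
12. enqueue(47): size=3=cap → OVERFLOW (fail)
13. dequeue(): size=2
14. enqueue(39): size=3
15. enqueue(60): size=3=cap → OVERFLOW (fail)

Answer: 6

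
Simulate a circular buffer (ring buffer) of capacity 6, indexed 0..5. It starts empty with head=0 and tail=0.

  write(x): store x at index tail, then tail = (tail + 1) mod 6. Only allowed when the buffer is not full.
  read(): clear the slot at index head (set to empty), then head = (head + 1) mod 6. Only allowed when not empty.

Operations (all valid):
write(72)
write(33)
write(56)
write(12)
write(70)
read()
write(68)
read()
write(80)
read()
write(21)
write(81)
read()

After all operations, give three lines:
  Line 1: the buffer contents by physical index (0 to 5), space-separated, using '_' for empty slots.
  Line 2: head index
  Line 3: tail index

Answer: 80 21 81 _ 70 68
4
3

Derivation:
write(72): buf=[72 _ _ _ _ _], head=0, tail=1, size=1
write(33): buf=[72 33 _ _ _ _], head=0, tail=2, size=2
write(56): buf=[72 33 56 _ _ _], head=0, tail=3, size=3
write(12): buf=[72 33 56 12 _ _], head=0, tail=4, size=4
write(70): buf=[72 33 56 12 70 _], head=0, tail=5, size=5
read(): buf=[_ 33 56 12 70 _], head=1, tail=5, size=4
write(68): buf=[_ 33 56 12 70 68], head=1, tail=0, size=5
read(): buf=[_ _ 56 12 70 68], head=2, tail=0, size=4
write(80): buf=[80 _ 56 12 70 68], head=2, tail=1, size=5
read(): buf=[80 _ _ 12 70 68], head=3, tail=1, size=4
write(21): buf=[80 21 _ 12 70 68], head=3, tail=2, size=5
write(81): buf=[80 21 81 12 70 68], head=3, tail=3, size=6
read(): buf=[80 21 81 _ 70 68], head=4, tail=3, size=5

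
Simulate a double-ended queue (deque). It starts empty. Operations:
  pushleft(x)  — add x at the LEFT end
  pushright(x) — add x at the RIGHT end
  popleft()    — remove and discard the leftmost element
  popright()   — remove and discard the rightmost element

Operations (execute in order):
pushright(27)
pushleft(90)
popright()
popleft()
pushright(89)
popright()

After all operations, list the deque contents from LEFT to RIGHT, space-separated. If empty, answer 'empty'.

pushright(27): [27]
pushleft(90): [90, 27]
popright(): [90]
popleft(): []
pushright(89): [89]
popright(): []

Answer: empty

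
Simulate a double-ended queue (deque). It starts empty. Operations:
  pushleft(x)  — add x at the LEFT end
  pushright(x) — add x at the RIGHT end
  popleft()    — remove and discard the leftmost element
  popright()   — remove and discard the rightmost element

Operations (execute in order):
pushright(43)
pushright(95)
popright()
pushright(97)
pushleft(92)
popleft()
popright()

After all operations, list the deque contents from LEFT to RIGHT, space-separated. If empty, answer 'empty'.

pushright(43): [43]
pushright(95): [43, 95]
popright(): [43]
pushright(97): [43, 97]
pushleft(92): [92, 43, 97]
popleft(): [43, 97]
popright(): [43]

Answer: 43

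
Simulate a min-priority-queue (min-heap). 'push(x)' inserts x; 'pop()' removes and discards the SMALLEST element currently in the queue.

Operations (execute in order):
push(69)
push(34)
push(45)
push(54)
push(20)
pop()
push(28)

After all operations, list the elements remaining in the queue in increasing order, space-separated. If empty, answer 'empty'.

Answer: 28 34 45 54 69

Derivation:
push(69): heap contents = [69]
push(34): heap contents = [34, 69]
push(45): heap contents = [34, 45, 69]
push(54): heap contents = [34, 45, 54, 69]
push(20): heap contents = [20, 34, 45, 54, 69]
pop() → 20: heap contents = [34, 45, 54, 69]
push(28): heap contents = [28, 34, 45, 54, 69]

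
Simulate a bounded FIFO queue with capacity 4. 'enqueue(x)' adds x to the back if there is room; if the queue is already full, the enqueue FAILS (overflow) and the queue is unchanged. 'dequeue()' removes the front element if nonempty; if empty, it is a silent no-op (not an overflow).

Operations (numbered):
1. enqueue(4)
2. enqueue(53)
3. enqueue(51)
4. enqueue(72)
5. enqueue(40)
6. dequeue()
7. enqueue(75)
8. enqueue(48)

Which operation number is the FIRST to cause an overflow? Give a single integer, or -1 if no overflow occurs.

Answer: 5

Derivation:
1. enqueue(4): size=1
2. enqueue(53): size=2
3. enqueue(51): size=3
4. enqueue(72): size=4
5. enqueue(40): size=4=cap → OVERFLOW (fail)
6. dequeue(): size=3
7. enqueue(75): size=4
8. enqueue(48): size=4=cap → OVERFLOW (fail)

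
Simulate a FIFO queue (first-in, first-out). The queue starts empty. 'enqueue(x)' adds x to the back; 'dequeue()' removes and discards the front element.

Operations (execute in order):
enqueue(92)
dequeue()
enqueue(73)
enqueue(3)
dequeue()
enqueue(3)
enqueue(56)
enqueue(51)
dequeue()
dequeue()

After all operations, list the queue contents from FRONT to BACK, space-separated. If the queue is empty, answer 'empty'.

Answer: 56 51

Derivation:
enqueue(92): [92]
dequeue(): []
enqueue(73): [73]
enqueue(3): [73, 3]
dequeue(): [3]
enqueue(3): [3, 3]
enqueue(56): [3, 3, 56]
enqueue(51): [3, 3, 56, 51]
dequeue(): [3, 56, 51]
dequeue(): [56, 51]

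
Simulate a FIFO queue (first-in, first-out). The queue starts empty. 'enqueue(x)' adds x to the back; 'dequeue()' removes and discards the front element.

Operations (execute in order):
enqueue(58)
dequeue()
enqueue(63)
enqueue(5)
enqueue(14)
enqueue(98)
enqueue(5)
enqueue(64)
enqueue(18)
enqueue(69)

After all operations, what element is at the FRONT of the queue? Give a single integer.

enqueue(58): queue = [58]
dequeue(): queue = []
enqueue(63): queue = [63]
enqueue(5): queue = [63, 5]
enqueue(14): queue = [63, 5, 14]
enqueue(98): queue = [63, 5, 14, 98]
enqueue(5): queue = [63, 5, 14, 98, 5]
enqueue(64): queue = [63, 5, 14, 98, 5, 64]
enqueue(18): queue = [63, 5, 14, 98, 5, 64, 18]
enqueue(69): queue = [63, 5, 14, 98, 5, 64, 18, 69]

Answer: 63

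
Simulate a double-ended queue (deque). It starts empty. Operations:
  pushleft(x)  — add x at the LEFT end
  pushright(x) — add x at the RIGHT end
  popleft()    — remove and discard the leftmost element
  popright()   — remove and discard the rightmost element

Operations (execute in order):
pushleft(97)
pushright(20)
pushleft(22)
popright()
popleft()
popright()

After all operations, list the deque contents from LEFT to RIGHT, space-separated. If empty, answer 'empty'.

Answer: empty

Derivation:
pushleft(97): [97]
pushright(20): [97, 20]
pushleft(22): [22, 97, 20]
popright(): [22, 97]
popleft(): [97]
popright(): []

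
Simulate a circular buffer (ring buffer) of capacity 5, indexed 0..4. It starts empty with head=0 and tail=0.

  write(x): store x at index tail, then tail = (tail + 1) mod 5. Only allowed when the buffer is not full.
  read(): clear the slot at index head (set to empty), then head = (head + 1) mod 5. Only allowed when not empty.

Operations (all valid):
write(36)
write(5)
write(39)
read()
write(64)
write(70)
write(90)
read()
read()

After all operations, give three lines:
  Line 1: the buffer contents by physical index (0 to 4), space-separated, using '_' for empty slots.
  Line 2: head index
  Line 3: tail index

write(36): buf=[36 _ _ _ _], head=0, tail=1, size=1
write(5): buf=[36 5 _ _ _], head=0, tail=2, size=2
write(39): buf=[36 5 39 _ _], head=0, tail=3, size=3
read(): buf=[_ 5 39 _ _], head=1, tail=3, size=2
write(64): buf=[_ 5 39 64 _], head=1, tail=4, size=3
write(70): buf=[_ 5 39 64 70], head=1, tail=0, size=4
write(90): buf=[90 5 39 64 70], head=1, tail=1, size=5
read(): buf=[90 _ 39 64 70], head=2, tail=1, size=4
read(): buf=[90 _ _ 64 70], head=3, tail=1, size=3

Answer: 90 _ _ 64 70
3
1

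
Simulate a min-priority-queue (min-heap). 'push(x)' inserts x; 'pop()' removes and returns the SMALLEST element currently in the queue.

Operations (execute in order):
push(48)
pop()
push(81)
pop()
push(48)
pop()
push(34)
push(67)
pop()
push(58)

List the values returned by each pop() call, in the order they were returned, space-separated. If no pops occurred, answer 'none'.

push(48): heap contents = [48]
pop() → 48: heap contents = []
push(81): heap contents = [81]
pop() → 81: heap contents = []
push(48): heap contents = [48]
pop() → 48: heap contents = []
push(34): heap contents = [34]
push(67): heap contents = [34, 67]
pop() → 34: heap contents = [67]
push(58): heap contents = [58, 67]

Answer: 48 81 48 34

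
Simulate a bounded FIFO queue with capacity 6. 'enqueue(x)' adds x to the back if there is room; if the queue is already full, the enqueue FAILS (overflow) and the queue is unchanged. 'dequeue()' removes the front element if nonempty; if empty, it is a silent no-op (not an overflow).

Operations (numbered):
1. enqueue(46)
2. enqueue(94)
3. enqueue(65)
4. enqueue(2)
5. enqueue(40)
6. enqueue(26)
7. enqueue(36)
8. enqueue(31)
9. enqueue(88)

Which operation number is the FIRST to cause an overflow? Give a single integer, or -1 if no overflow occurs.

1. enqueue(46): size=1
2. enqueue(94): size=2
3. enqueue(65): size=3
4. enqueue(2): size=4
5. enqueue(40): size=5
6. enqueue(26): size=6
7. enqueue(36): size=6=cap → OVERFLOW (fail)
8. enqueue(31): size=6=cap → OVERFLOW (fail)
9. enqueue(88): size=6=cap → OVERFLOW (fail)

Answer: 7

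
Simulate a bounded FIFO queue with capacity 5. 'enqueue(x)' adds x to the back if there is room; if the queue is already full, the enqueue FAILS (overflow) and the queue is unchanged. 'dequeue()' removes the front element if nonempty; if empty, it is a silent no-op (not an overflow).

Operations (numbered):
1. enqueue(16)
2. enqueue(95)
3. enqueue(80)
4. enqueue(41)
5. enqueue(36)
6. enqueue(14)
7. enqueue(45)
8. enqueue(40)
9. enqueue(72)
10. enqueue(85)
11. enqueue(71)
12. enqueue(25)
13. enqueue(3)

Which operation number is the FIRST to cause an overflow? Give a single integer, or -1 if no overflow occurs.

Answer: 6

Derivation:
1. enqueue(16): size=1
2. enqueue(95): size=2
3. enqueue(80): size=3
4. enqueue(41): size=4
5. enqueue(36): size=5
6. enqueue(14): size=5=cap → OVERFLOW (fail)
7. enqueue(45): size=5=cap → OVERFLOW (fail)
8. enqueue(40): size=5=cap → OVERFLOW (fail)
9. enqueue(72): size=5=cap → OVERFLOW (fail)
10. enqueue(85): size=5=cap → OVERFLOW (fail)
11. enqueue(71): size=5=cap → OVERFLOW (fail)
12. enqueue(25): size=5=cap → OVERFLOW (fail)
13. enqueue(3): size=5=cap → OVERFLOW (fail)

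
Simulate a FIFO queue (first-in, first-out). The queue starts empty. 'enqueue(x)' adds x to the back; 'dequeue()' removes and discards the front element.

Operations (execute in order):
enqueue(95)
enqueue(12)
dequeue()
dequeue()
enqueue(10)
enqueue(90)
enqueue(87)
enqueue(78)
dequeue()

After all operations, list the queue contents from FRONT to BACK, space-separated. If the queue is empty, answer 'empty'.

Answer: 90 87 78

Derivation:
enqueue(95): [95]
enqueue(12): [95, 12]
dequeue(): [12]
dequeue(): []
enqueue(10): [10]
enqueue(90): [10, 90]
enqueue(87): [10, 90, 87]
enqueue(78): [10, 90, 87, 78]
dequeue(): [90, 87, 78]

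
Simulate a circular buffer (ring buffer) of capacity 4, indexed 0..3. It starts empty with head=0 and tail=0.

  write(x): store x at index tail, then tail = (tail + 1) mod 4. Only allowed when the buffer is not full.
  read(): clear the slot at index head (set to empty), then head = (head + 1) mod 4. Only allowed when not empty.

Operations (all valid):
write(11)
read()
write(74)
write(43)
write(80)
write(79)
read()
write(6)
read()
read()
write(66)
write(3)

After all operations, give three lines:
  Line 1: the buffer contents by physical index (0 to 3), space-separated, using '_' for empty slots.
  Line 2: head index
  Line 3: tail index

write(11): buf=[11 _ _ _], head=0, tail=1, size=1
read(): buf=[_ _ _ _], head=1, tail=1, size=0
write(74): buf=[_ 74 _ _], head=1, tail=2, size=1
write(43): buf=[_ 74 43 _], head=1, tail=3, size=2
write(80): buf=[_ 74 43 80], head=1, tail=0, size=3
write(79): buf=[79 74 43 80], head=1, tail=1, size=4
read(): buf=[79 _ 43 80], head=2, tail=1, size=3
write(6): buf=[79 6 43 80], head=2, tail=2, size=4
read(): buf=[79 6 _ 80], head=3, tail=2, size=3
read(): buf=[79 6 _ _], head=0, tail=2, size=2
write(66): buf=[79 6 66 _], head=0, tail=3, size=3
write(3): buf=[79 6 66 3], head=0, tail=0, size=4

Answer: 79 6 66 3
0
0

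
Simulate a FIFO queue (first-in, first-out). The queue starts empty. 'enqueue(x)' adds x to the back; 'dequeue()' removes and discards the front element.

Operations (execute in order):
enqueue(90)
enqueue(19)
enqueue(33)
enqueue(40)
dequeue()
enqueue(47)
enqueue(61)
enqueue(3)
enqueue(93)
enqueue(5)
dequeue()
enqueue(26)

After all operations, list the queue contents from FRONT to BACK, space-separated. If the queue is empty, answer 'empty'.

enqueue(90): [90]
enqueue(19): [90, 19]
enqueue(33): [90, 19, 33]
enqueue(40): [90, 19, 33, 40]
dequeue(): [19, 33, 40]
enqueue(47): [19, 33, 40, 47]
enqueue(61): [19, 33, 40, 47, 61]
enqueue(3): [19, 33, 40, 47, 61, 3]
enqueue(93): [19, 33, 40, 47, 61, 3, 93]
enqueue(5): [19, 33, 40, 47, 61, 3, 93, 5]
dequeue(): [33, 40, 47, 61, 3, 93, 5]
enqueue(26): [33, 40, 47, 61, 3, 93, 5, 26]

Answer: 33 40 47 61 3 93 5 26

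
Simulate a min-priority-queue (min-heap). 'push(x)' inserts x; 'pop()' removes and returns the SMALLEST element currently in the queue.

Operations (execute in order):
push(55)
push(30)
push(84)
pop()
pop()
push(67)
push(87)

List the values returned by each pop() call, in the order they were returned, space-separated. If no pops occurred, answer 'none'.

Answer: 30 55

Derivation:
push(55): heap contents = [55]
push(30): heap contents = [30, 55]
push(84): heap contents = [30, 55, 84]
pop() → 30: heap contents = [55, 84]
pop() → 55: heap contents = [84]
push(67): heap contents = [67, 84]
push(87): heap contents = [67, 84, 87]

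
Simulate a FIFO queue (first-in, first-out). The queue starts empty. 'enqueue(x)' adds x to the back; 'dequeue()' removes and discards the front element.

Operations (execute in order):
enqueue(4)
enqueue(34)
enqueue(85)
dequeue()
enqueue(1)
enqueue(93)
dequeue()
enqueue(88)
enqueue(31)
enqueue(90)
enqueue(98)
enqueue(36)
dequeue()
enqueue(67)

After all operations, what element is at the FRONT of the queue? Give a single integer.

enqueue(4): queue = [4]
enqueue(34): queue = [4, 34]
enqueue(85): queue = [4, 34, 85]
dequeue(): queue = [34, 85]
enqueue(1): queue = [34, 85, 1]
enqueue(93): queue = [34, 85, 1, 93]
dequeue(): queue = [85, 1, 93]
enqueue(88): queue = [85, 1, 93, 88]
enqueue(31): queue = [85, 1, 93, 88, 31]
enqueue(90): queue = [85, 1, 93, 88, 31, 90]
enqueue(98): queue = [85, 1, 93, 88, 31, 90, 98]
enqueue(36): queue = [85, 1, 93, 88, 31, 90, 98, 36]
dequeue(): queue = [1, 93, 88, 31, 90, 98, 36]
enqueue(67): queue = [1, 93, 88, 31, 90, 98, 36, 67]

Answer: 1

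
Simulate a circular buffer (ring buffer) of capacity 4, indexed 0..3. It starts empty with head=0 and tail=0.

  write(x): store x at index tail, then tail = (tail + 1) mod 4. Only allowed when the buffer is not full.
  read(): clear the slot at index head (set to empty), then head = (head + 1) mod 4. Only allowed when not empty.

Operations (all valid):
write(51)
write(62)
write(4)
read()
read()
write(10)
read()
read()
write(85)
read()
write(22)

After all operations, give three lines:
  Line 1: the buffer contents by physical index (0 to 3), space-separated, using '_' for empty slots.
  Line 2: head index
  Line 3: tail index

Answer: _ 22 _ _
1
2

Derivation:
write(51): buf=[51 _ _ _], head=0, tail=1, size=1
write(62): buf=[51 62 _ _], head=0, tail=2, size=2
write(4): buf=[51 62 4 _], head=0, tail=3, size=3
read(): buf=[_ 62 4 _], head=1, tail=3, size=2
read(): buf=[_ _ 4 _], head=2, tail=3, size=1
write(10): buf=[_ _ 4 10], head=2, tail=0, size=2
read(): buf=[_ _ _ 10], head=3, tail=0, size=1
read(): buf=[_ _ _ _], head=0, tail=0, size=0
write(85): buf=[85 _ _ _], head=0, tail=1, size=1
read(): buf=[_ _ _ _], head=1, tail=1, size=0
write(22): buf=[_ 22 _ _], head=1, tail=2, size=1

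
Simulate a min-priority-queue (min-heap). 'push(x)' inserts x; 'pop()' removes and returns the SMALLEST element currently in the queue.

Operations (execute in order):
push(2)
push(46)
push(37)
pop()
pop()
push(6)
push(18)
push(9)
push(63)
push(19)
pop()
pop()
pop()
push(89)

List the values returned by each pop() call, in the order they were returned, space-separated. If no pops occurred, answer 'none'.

Answer: 2 37 6 9 18

Derivation:
push(2): heap contents = [2]
push(46): heap contents = [2, 46]
push(37): heap contents = [2, 37, 46]
pop() → 2: heap contents = [37, 46]
pop() → 37: heap contents = [46]
push(6): heap contents = [6, 46]
push(18): heap contents = [6, 18, 46]
push(9): heap contents = [6, 9, 18, 46]
push(63): heap contents = [6, 9, 18, 46, 63]
push(19): heap contents = [6, 9, 18, 19, 46, 63]
pop() → 6: heap contents = [9, 18, 19, 46, 63]
pop() → 9: heap contents = [18, 19, 46, 63]
pop() → 18: heap contents = [19, 46, 63]
push(89): heap contents = [19, 46, 63, 89]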